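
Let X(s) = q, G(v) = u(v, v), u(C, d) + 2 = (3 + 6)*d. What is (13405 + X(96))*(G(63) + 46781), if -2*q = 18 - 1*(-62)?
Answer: 632779290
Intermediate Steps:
u(C, d) = -2 + 9*d (u(C, d) = -2 + (3 + 6)*d = -2 + 9*d)
G(v) = -2 + 9*v
q = -40 (q = -(18 - 1*(-62))/2 = -(18 + 62)/2 = -½*80 = -40)
X(s) = -40
(13405 + X(96))*(G(63) + 46781) = (13405 - 40)*((-2 + 9*63) + 46781) = 13365*((-2 + 567) + 46781) = 13365*(565 + 46781) = 13365*47346 = 632779290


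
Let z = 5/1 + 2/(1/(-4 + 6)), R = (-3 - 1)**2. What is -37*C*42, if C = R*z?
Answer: -223776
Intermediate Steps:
R = 16 (R = (-4)**2 = 16)
z = 9 (z = 5*1 + 2/(1/2) = 5 + 2/(1/2) = 5 + 2*2 = 5 + 4 = 9)
C = 144 (C = 16*9 = 144)
-37*C*42 = -37*144*42 = -5328*42 = -223776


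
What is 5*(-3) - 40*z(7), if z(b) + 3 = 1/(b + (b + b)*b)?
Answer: 2197/21 ≈ 104.62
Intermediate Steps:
z(b) = -3 + 1/(b + 2*b**2) (z(b) = -3 + 1/(b + (b + b)*b) = -3 + 1/(b + (2*b)*b) = -3 + 1/(b + 2*b**2))
5*(-3) - 40*z(7) = 5*(-3) - 40*(1 - 6*7**2 - 3*7)/(7*(1 + 2*7)) = -15 - 40*(1 - 6*49 - 21)/(7*(1 + 14)) = -15 - 40*(1 - 294 - 21)/(7*15) = -15 - 40*(-314)/(7*15) = -15 - 40*(-314/105) = -15 + 2512/21 = 2197/21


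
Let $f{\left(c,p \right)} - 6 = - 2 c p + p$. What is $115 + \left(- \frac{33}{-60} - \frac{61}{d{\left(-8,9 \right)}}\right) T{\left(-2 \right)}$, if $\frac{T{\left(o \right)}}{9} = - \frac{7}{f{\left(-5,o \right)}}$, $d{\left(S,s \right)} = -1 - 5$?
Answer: $\frac{50303}{320} \approx 157.2$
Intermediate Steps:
$f{\left(c,p \right)} = 6 + p - 2 c p$ ($f{\left(c,p \right)} = 6 + \left(- 2 c p + p\right) = 6 - \left(- p + 2 c p\right) = 6 + p - 2 c p$)
$d{\left(S,s \right)} = -6$ ($d{\left(S,s \right)} = -1 - 5 = -6$)
$T{\left(o \right)} = - \frac{63}{6 + 11 o}$ ($T{\left(o \right)} = 9 \left(- \frac{7}{6 + o - - 10 o}\right) = 9 \left(- \frac{7}{6 + o + 10 o}\right) = 9 \left(- \frac{7}{6 + 11 o}\right) = - \frac{63}{6 + 11 o}$)
$115 + \left(- \frac{33}{-60} - \frac{61}{d{\left(-8,9 \right)}}\right) T{\left(-2 \right)} = 115 + \left(- \frac{33}{-60} - \frac{61}{-6}\right) \left(- \frac{63}{6 + 11 \left(-2\right)}\right) = 115 + \left(\left(-33\right) \left(- \frac{1}{60}\right) - - \frac{61}{6}\right) \left(- \frac{63}{6 - 22}\right) = 115 + \left(\frac{11}{20} + \frac{61}{6}\right) \left(- \frac{63}{-16}\right) = 115 + \frac{643 \left(\left(-63\right) \left(- \frac{1}{16}\right)\right)}{60} = 115 + \frac{643}{60} \cdot \frac{63}{16} = 115 + \frac{13503}{320} = \frac{50303}{320}$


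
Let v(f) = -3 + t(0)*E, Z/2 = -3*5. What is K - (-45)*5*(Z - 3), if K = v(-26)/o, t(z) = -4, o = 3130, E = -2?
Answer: -4648049/626 ≈ -7425.0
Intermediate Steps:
Z = -30 (Z = 2*(-3*5) = 2*(-15) = -30)
v(f) = 5 (v(f) = -3 - 4*(-2) = -3 + 8 = 5)
K = 1/626 (K = 5/3130 = 5*(1/3130) = 1/626 ≈ 0.0015974)
K - (-45)*5*(Z - 3) = 1/626 - (-45)*5*(-30 - 3) = 1/626 - (-45)*5*(-33) = 1/626 - (-45)*(-165) = 1/626 - 1*7425 = 1/626 - 7425 = -4648049/626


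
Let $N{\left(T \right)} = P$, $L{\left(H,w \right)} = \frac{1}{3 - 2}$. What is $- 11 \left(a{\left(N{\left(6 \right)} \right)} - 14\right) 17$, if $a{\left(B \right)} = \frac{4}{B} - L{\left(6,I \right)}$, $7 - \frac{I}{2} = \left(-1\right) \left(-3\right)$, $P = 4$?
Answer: $2618$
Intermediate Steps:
$I = 8$ ($I = 14 - 2 \left(\left(-1\right) \left(-3\right)\right) = 14 - 6 = 8$)
$L{\left(H,w \right)} = 1$ ($L{\left(H,w \right)} = 1^{-1} = 1$)
$N{\left(T \right)} = 4$
$a{\left(B \right)} = -1 + \frac{4}{B}$ ($a{\left(B \right)} = \frac{4}{B} - 1 = -1 + \frac{4}{B}$)
$- 11 \left(a{\left(N{\left(6 \right)} \right)} - 14\right) 17 = - 11 \left(\frac{4 - 4}{4} - 14\right) 17 = - 11 \left(\frac{1}{4} \cdot 0 - 14\right) 17 = - 11 \left(0 - 14\right) 17 = \left(-11\right) \left(-14\right) 17 = 154 \cdot 17 = 2618$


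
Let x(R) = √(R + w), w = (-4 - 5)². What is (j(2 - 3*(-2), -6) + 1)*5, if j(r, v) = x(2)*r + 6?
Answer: 35 + 40*√83 ≈ 399.42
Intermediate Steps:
w = 81 (w = (-9)² = 81)
x(R) = √(81 + R) (x(R) = √(R + 81) = √(81 + R))
j(r, v) = 6 + r*√83 (j(r, v) = √(81 + 2)*r + 6 = √83*r + 6 = r*√83 + 6 = 6 + r*√83)
(j(2 - 3*(-2), -6) + 1)*5 = ((6 + (2 - 3*(-2))*√83) + 1)*5 = ((6 + (2 - 1*(-6))*√83) + 1)*5 = ((6 + (2 + 6)*√83) + 1)*5 = ((6 + 8*√83) + 1)*5 = (7 + 8*√83)*5 = 35 + 40*√83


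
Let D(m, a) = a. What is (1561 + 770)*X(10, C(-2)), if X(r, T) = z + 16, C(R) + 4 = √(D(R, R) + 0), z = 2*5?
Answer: 60606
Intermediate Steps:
z = 10
C(R) = -4 + √R (C(R) = -4 + √(R + 0) = -4 + √R)
X(r, T) = 26 (X(r, T) = 10 + 16 = 26)
(1561 + 770)*X(10, C(-2)) = (1561 + 770)*26 = 2331*26 = 60606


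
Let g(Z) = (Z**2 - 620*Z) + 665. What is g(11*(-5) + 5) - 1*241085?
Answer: -206920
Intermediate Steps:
g(Z) = 665 + Z**2 - 620*Z
g(11*(-5) + 5) - 1*241085 = (665 + (11*(-5) + 5)**2 - 620*(11*(-5) + 5)) - 1*241085 = (665 + (-55 + 5)**2 - 620*(-55 + 5)) - 241085 = (665 + (-50)**2 - 620*(-50)) - 241085 = (665 + 2500 + 31000) - 241085 = 34165 - 241085 = -206920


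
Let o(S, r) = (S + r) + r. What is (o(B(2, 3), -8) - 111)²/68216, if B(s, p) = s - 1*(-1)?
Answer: 1922/8527 ≈ 0.22540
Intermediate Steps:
B(s, p) = 1 + s (B(s, p) = s + 1 = 1 + s)
o(S, r) = S + 2*r
(o(B(2, 3), -8) - 111)²/68216 = (((1 + 2) + 2*(-8)) - 111)²/68216 = ((3 - 16) - 111)²*(1/68216) = (-13 - 111)²*(1/68216) = (-124)²*(1/68216) = 15376*(1/68216) = 1922/8527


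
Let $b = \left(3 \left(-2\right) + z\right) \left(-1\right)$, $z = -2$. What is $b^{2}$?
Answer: $64$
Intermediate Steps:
$b = 8$ ($b = \left(3 \left(-2\right) - 2\right) \left(-1\right) = \left(-6 - 2\right) \left(-1\right) = \left(-8\right) \left(-1\right) = 8$)
$b^{2} = 8^{2} = 64$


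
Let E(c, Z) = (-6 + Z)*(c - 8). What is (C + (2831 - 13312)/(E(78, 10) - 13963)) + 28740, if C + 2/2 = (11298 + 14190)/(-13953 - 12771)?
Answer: 875730264794/30472041 ≈ 28739.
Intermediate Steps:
E(c, Z) = (-8 + c)*(-6 + Z) (E(c, Z) = (-6 + Z)*(-8 + c) = (-8 + c)*(-6 + Z))
C = -4351/2227 (C = -1 + (11298 + 14190)/(-13953 - 12771) = -1 + 25488/(-26724) = -1 + 25488*(-1/26724) = -1 - 2124/2227 = -4351/2227 ≈ -1.9537)
(C + (2831 - 13312)/(E(78, 10) - 13963)) + 28740 = (-4351/2227 + (2831 - 13312)/((48 - 8*10 - 6*78 + 10*78) - 13963)) + 28740 = (-4351/2227 - 10481/((48 - 80 - 468 + 780) - 13963)) + 28740 = (-4351/2227 - 10481/(280 - 13963)) + 28740 = (-4351/2227 - 10481/(-13683)) + 28740 = (-4351/2227 - 10481*(-1/13683)) + 28740 = (-4351/2227 + 10481/13683) + 28740 = -36193546/30472041 + 28740 = 875730264794/30472041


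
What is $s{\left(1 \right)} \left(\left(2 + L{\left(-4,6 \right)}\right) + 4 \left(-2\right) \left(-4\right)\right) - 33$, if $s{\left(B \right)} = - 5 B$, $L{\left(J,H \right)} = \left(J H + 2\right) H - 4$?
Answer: $477$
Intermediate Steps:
$L{\left(J,H \right)} = -4 + H \left(2 + H J\right)$ ($L{\left(J,H \right)} = \left(H J + 2\right) H - 4 = \left(2 + H J\right) H - 4 = H \left(2 + H J\right) - 4 = -4 + H \left(2 + H J\right)$)
$s{\left(1 \right)} \left(\left(2 + L{\left(-4,6 \right)}\right) + 4 \left(-2\right) \left(-4\right)\right) - 33 = \left(-5\right) 1 \left(\left(2 - \left(-8 + 144\right)\right) + 4 \left(-2\right) \left(-4\right)\right) - 33 = - 5 \left(\left(2 - 136\right) - -32\right) - 33 = - 5 \left(\left(2 - 136\right) + 32\right) - 33 = - 5 \left(-134 + 32\right) - 33 = \left(-5\right) \left(-102\right) - 33 = 510 - 33 = 477$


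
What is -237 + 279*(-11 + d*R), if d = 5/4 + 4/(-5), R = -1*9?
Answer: -88719/20 ≈ -4436.0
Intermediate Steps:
R = -9
d = 9/20 (d = 5*(¼) + 4*(-⅕) = 5/4 - ⅘ = 9/20 ≈ 0.45000)
-237 + 279*(-11 + d*R) = -237 + 279*(-11 + (9/20)*(-9)) = -237 + 279*(-11 - 81/20) = -237 + 279*(-301/20) = -237 - 83979/20 = -88719/20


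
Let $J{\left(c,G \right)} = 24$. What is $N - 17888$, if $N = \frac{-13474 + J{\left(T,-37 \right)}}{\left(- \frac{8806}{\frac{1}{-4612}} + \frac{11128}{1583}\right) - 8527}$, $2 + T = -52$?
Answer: $- \frac{1149792765509494}{64277322463} \approx -17888.0$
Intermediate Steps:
$T = -54$ ($T = -2 - 52 = -54$)
$N = - \frac{21291350}{64277322463}$ ($N = \frac{-13474 + 24}{\left(- \frac{8806}{\frac{1}{-4612}} + \frac{11128}{1583}\right) - 8527} = - \frac{13450}{\left(- \frac{8806}{- \frac{1}{4612}} + 11128 \cdot \frac{1}{1583}\right) - 8527} = - \frac{13450}{\left(\left(-8806\right) \left(-4612\right) + \frac{11128}{1583}\right) - 8527} = - \frac{13450}{\left(40613272 + \frac{11128}{1583}\right) - 8527} = - \frac{13450}{\frac{64290820704}{1583} - 8527} = - \frac{13450}{\frac{64277322463}{1583}} = \left(-13450\right) \frac{1583}{64277322463} = - \frac{21291350}{64277322463} \approx -0.00033124$)
$N - 17888 = - \frac{21291350}{64277322463} - 17888 = - \frac{1149792765509494}{64277322463}$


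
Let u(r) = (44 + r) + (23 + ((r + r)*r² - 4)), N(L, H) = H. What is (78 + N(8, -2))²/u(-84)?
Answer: -304/62391 ≈ -0.0048725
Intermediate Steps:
u(r) = 63 + r + 2*r³ (u(r) = (44 + r) + (23 + ((2*r)*r² - 4)) = (44 + r) + (23 + (2*r³ - 4)) = (44 + r) + (23 + (-4 + 2*r³)) = (44 + r) + (19 + 2*r³) = 63 + r + 2*r³)
(78 + N(8, -2))²/u(-84) = (78 - 2)²/(63 - 84 + 2*(-84)³) = 76²/(63 - 84 + 2*(-592704)) = 5776/(63 - 84 - 1185408) = 5776/(-1185429) = 5776*(-1/1185429) = -304/62391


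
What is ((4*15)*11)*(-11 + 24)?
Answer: 8580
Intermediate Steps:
((4*15)*11)*(-11 + 24) = (60*11)*13 = 660*13 = 8580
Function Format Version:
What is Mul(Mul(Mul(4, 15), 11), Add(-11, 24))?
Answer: 8580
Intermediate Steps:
Mul(Mul(Mul(4, 15), 11), Add(-11, 24)) = Mul(Mul(60, 11), 13) = Mul(660, 13) = 8580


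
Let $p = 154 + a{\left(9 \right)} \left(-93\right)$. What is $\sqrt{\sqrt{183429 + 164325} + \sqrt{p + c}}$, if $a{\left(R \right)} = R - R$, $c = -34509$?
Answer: $\sqrt{11 \sqrt{2874} + i \sqrt{34355}} \approx 24.575 + 3.7711 i$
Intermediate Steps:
$a{\left(R \right)} = 0$
$p = 154$ ($p = 154 + 0 \left(-93\right) = 154 + 0 = 154$)
$\sqrt{\sqrt{183429 + 164325} + \sqrt{p + c}} = \sqrt{\sqrt{183429 + 164325} + \sqrt{154 - 34509}} = \sqrt{\sqrt{347754} + \sqrt{-34355}} = \sqrt{11 \sqrt{2874} + i \sqrt{34355}}$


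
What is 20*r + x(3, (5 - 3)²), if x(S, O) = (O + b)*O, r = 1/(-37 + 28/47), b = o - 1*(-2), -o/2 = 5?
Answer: -28316/1711 ≈ -16.549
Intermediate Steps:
o = -10 (o = -2*5 = -10)
b = -8 (b = -10 - 1*(-2) = -10 + 2 = -8)
r = -47/1711 (r = 1/(-37 + 28*(1/47)) = 1/(-37 + 28/47) = 1/(-1711/47) = -47/1711 ≈ -0.027469)
x(S, O) = O*(-8 + O) (x(S, O) = (O - 8)*O = (-8 + O)*O = O*(-8 + O))
20*r + x(3, (5 - 3)²) = 20*(-47/1711) + (5 - 3)²*(-8 + (5 - 3)²) = -940/1711 + 2²*(-8 + 2²) = -940/1711 + 4*(-8 + 4) = -940/1711 + 4*(-4) = -940/1711 - 16 = -28316/1711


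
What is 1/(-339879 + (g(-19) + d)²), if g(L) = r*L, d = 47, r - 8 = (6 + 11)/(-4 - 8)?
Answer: -144/48064607 ≈ -2.9960e-6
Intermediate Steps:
r = 79/12 (r = 8 + (6 + 11)/(-4 - 8) = 8 + 17/(-12) = 8 + 17*(-1/12) = 8 - 17/12 = 79/12 ≈ 6.5833)
g(L) = 79*L/12
1/(-339879 + (g(-19) + d)²) = 1/(-339879 + ((79/12)*(-19) + 47)²) = 1/(-339879 + (-1501/12 + 47)²) = 1/(-339879 + (-937/12)²) = 1/(-339879 + 877969/144) = 1/(-48064607/144) = -144/48064607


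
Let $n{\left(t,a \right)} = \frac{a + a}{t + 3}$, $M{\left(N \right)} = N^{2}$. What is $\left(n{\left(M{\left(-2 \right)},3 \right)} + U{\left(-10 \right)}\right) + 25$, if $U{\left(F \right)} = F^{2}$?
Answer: $\frac{881}{7} \approx 125.86$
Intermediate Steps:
$n{\left(t,a \right)} = \frac{2 a}{3 + t}$
$\left(n{\left(M{\left(-2 \right)},3 \right)} + U{\left(-10 \right)}\right) + 25 = \left(2 \cdot 3 \frac{1}{3 + \left(-2\right)^{2}} + \left(-10\right)^{2}\right) + 25 = \left(2 \cdot 3 \frac{1}{3 + 4} + 100\right) + 25 = \left(2 \cdot 3 \cdot \frac{1}{7} + 100\right) + 25 = \left(\frac{6}{7} + 100\right) + 25 = \frac{706}{7} + 25 = \frac{881}{7}$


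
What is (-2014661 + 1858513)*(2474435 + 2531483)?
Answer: -781664083864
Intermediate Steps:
(-2014661 + 1858513)*(2474435 + 2531483) = -156148*5005918 = -781664083864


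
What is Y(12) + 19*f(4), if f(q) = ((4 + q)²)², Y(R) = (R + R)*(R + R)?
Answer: 78400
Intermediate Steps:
Y(R) = 4*R² (Y(R) = (2*R)*(2*R) = 4*R²)
f(q) = (4 + q)⁴
Y(12) + 19*f(4) = 4*12² + 19*(4 + 4)⁴ = 4*144 + 19*8⁴ = 576 + 19*4096 = 576 + 77824 = 78400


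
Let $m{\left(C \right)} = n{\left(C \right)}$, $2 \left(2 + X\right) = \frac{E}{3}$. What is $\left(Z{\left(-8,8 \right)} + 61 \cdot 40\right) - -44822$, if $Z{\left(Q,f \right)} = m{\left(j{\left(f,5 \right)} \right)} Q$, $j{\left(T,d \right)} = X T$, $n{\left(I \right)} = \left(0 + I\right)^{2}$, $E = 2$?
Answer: $\frac{412558}{9} \approx 45840.0$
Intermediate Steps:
$n{\left(I \right)} = I^{2}$
$X = - \frac{5}{3}$ ($X = -2 + \frac{2 \cdot \frac{1}{3}}{2} = -2 + \frac{1}{2} \cdot \frac{2}{3} = -2 + \frac{1}{3} = - \frac{5}{3} \approx -1.6667$)
$j{\left(T,d \right)} = - \frac{5 T}{3}$
$m{\left(C \right)} = C^{2}$
$Z{\left(Q,f \right)} = \frac{25 Q f^{2}}{9}$ ($Z{\left(Q,f \right)} = \left(- \frac{5 f}{3}\right)^{2} Q = \frac{25 f^{2}}{9} Q = \frac{25 Q f^{2}}{9}$)
$\left(Z{\left(-8,8 \right)} + 61 \cdot 40\right) - -44822 = \left(\frac{25}{9} \left(-8\right) 8^{2} + 61 \cdot 40\right) - -44822 = \left(\frac{25}{9} \left(-8\right) 64 + 2440\right) + 44822 = \left(- \frac{12800}{9} + 2440\right) + 44822 = \frac{9160}{9} + 44822 = \frac{412558}{9}$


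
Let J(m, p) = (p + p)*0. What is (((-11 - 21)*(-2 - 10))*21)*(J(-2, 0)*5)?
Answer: 0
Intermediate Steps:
J(m, p) = 0 (J(m, p) = (2*p)*0 = 0)
(((-11 - 21)*(-2 - 10))*21)*(J(-2, 0)*5) = (((-11 - 21)*(-2 - 10))*21)*(0*5) = (-32*(-12)*21)*0 = (384*21)*0 = 8064*0 = 0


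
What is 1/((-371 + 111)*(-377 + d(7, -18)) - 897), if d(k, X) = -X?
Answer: 1/92443 ≈ 1.0817e-5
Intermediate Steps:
1/((-371 + 111)*(-377 + d(7, -18)) - 897) = 1/((-371 + 111)*(-377 - 1*(-18)) - 897) = 1/(-260*(-377 + 18) - 897) = 1/(-260*(-359) - 897) = 1/(93340 - 897) = 1/92443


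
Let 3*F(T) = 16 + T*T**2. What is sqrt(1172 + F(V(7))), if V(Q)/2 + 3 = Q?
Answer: 2*sqrt(337) ≈ 36.715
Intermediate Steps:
V(Q) = -6 + 2*Q
F(T) = 16/3 + T**3/3 (F(T) = (16 + T*T**2)/3 = (16 + T**3)/3 = 16/3 + T**3/3)
sqrt(1172 + F(V(7))) = sqrt(1172 + (16/3 + (-6 + 2*7)**3/3)) = sqrt(1172 + (16/3 + (-6 + 14)**3/3)) = sqrt(1172 + (16/3 + (1/3)*8**3)) = sqrt(1172 + (16/3 + (1/3)*512)) = sqrt(1172 + (16/3 + 512/3)) = sqrt(1172 + 176) = sqrt(1348) = 2*sqrt(337)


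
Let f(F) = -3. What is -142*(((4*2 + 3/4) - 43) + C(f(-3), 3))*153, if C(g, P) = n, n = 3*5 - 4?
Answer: 1010259/2 ≈ 5.0513e+5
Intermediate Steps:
n = 11 (n = 15 - 4 = 11)
C(g, P) = 11
-142*(((4*2 + 3/4) - 43) + C(f(-3), 3))*153 = -142*(((4*2 + 3/4) - 43) + 11)*153 = -142*(((8 + 3*(1/4)) - 43) + 11)*153 = -142*(((8 + 3/4) - 43) + 11)*153 = -142*((35/4 - 43) + 11)*153 = -142*(-137/4 + 11)*153 = -142*(-93/4)*153 = (6603/2)*153 = 1010259/2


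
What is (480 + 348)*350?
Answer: 289800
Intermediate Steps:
(480 + 348)*350 = 828*350 = 289800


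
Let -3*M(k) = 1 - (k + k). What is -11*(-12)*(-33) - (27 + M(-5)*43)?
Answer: -12676/3 ≈ -4225.3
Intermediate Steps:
M(k) = -⅓ + 2*k/3 (M(k) = -(1 - (k + k))/3 = -(1 - 2*k)/3 = -⅓ + 2*k/3)
-11*(-12)*(-33) - (27 + M(-5)*43) = -11*(-12)*(-33) - (27 + (-⅓ + (⅔)*(-5))*43) = 132*(-33) - (27 + (-⅓ - 10/3)*43) = -4356 - (27 - 11/3*43) = -4356 - (27 - 473/3) = -4356 - 1*(-392/3) = -4356 + 392/3 = -12676/3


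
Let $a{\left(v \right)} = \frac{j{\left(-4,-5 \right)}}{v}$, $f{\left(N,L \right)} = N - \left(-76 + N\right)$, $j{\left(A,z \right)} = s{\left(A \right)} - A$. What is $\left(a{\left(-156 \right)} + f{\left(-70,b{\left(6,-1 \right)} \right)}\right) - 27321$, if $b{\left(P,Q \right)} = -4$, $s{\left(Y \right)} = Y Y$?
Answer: $- \frac{1062560}{39} \approx -27245.0$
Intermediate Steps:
$s{\left(Y \right)} = Y^{2}$
$j{\left(A,z \right)} = A^{2} - A$
$f{\left(N,L \right)} = 76$
$a{\left(v \right)} = \frac{20}{v}$ ($a{\left(v \right)} = \frac{\left(-4\right) \left(-1 - 4\right)}{v} = \frac{\left(-4\right) \left(-5\right)}{v} = \frac{20}{v}$)
$\left(a{\left(-156 \right)} + f{\left(-70,b{\left(6,-1 \right)} \right)}\right) - 27321 = \left(\frac{20}{-156} + 76\right) - 27321 = \left(20 \left(- \frac{1}{156}\right) + 76\right) - 27321 = \left(- \frac{5}{39} + 76\right) - 27321 = \frac{2959}{39} - 27321 = - \frac{1062560}{39}$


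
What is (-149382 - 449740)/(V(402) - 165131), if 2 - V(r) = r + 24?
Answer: 599122/165555 ≈ 3.6189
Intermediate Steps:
V(r) = -22 - r (V(r) = 2 - (r + 24) = 2 - (24 + r) = 2 + (-24 - r) = -22 - r)
(-149382 - 449740)/(V(402) - 165131) = (-149382 - 449740)/((-22 - 1*402) - 165131) = -599122/((-22 - 402) - 165131) = -599122/(-424 - 165131) = -599122/(-165555) = -599122*(-1/165555) = 599122/165555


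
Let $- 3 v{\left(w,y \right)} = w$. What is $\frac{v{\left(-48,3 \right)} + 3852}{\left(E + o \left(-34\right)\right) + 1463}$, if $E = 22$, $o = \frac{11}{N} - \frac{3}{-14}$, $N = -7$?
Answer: $\frac{13538}{5359} \approx 2.5262$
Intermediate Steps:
$v{\left(w,y \right)} = - \frac{w}{3}$
$o = - \frac{19}{14}$ ($o = \frac{11}{-7} - \frac{3}{-14} = 11 \left(- \frac{1}{7}\right) - - \frac{3}{14} = - \frac{11}{7} + \frac{3}{14} = - \frac{19}{14} \approx -1.3571$)
$\frac{v{\left(-48,3 \right)} + 3852}{\left(E + o \left(-34\right)\right) + 1463} = \frac{\left(- \frac{1}{3}\right) \left(-48\right) + 3852}{\left(22 - - \frac{323}{7}\right) + 1463} = \frac{16 + 3852}{\left(22 + \frac{323}{7}\right) + 1463} = \frac{3868}{\frac{477}{7} + 1463} = \frac{3868}{\frac{10718}{7}} = 3868 \cdot \frac{7}{10718} = \frac{13538}{5359}$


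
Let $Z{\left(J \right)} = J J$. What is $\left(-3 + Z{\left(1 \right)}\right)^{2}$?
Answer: $4$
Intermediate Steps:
$Z{\left(J \right)} = J^{2}$
$\left(-3 + Z{\left(1 \right)}\right)^{2} = \left(-3 + 1^{2}\right)^{2} = \left(-3 + 1\right)^{2} = \left(-2\right)^{2} = 4$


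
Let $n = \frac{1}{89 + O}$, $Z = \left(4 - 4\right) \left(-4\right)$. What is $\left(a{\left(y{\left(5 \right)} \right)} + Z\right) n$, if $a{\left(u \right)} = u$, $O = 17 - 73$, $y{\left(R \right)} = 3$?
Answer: $\frac{1}{11} \approx 0.090909$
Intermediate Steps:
$O = -56$ ($O = 17 - 73 = -56$)
$Z = 0$ ($Z = 0 \left(-4\right) = 0$)
$n = \frac{1}{33}$ ($n = \frac{1}{89 - 56} = \frac{1}{33} \approx 0.030303$)
$\left(a{\left(y{\left(5 \right)} \right)} + Z\right) n = \left(3 + 0\right) \frac{1}{33} = 3 \cdot \frac{1}{33} = \frac{1}{11}$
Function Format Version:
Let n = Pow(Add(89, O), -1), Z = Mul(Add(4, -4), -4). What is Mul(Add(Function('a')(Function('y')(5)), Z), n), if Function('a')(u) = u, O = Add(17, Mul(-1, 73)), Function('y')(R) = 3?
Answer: Rational(1, 11) ≈ 0.090909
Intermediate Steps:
O = -56 (O = Add(17, -73) = -56)
Z = 0 (Z = Mul(0, -4) = 0)
n = Rational(1, 33) (n = Pow(Add(89, -56), -1) = Pow(33, -1) = Rational(1, 33) ≈ 0.030303)
Mul(Add(Function('a')(Function('y')(5)), Z), n) = Mul(Add(3, 0), Rational(1, 33)) = Mul(3, Rational(1, 33)) = Rational(1, 11)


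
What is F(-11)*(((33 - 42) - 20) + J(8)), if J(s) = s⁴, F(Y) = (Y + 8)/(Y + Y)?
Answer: 12201/22 ≈ 554.59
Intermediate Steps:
F(Y) = (8 + Y)/(2*Y) (F(Y) = (8 + Y)/((2*Y)) = (8 + Y)*(1/(2*Y)) = (8 + Y)/(2*Y))
F(-11)*(((33 - 42) - 20) + J(8)) = ((½)*(8 - 11)/(-11))*(((33 - 42) - 20) + 8⁴) = ((½)*(-1/11)*(-3))*((-9 - 20) + 4096) = 3*(-29 + 4096)/22 = (3/22)*4067 = 12201/22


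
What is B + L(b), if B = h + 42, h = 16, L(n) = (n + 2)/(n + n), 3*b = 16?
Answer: 939/16 ≈ 58.688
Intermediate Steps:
b = 16/3 (b = (⅓)*16 = 16/3 ≈ 5.3333)
L(n) = (2 + n)/(2*n) (L(n) = (2 + n)/((2*n)) = (2 + n)*(1/(2*n)) = (2 + n)/(2*n))
B = 58 (B = 16 + 42 = 58)
B + L(b) = 58 + (2 + 16/3)/(2*(16/3)) = 58 + (½)*(3/16)*(22/3) = 58 + 11/16 = 939/16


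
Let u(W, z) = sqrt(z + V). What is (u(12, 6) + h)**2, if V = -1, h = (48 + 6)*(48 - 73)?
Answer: (1350 - sqrt(5))**2 ≈ 1.8165e+6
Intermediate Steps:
h = -1350 (h = 54*(-25) = -1350)
u(W, z) = sqrt(-1 + z) (u(W, z) = sqrt(z - 1) = sqrt(-1 + z))
(u(12, 6) + h)**2 = (sqrt(-1 + 6) - 1350)**2 = (sqrt(5) - 1350)**2 = (-1350 + sqrt(5))**2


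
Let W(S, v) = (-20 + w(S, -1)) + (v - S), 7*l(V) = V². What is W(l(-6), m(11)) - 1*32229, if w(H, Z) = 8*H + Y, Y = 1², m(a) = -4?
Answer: -32216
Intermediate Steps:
Y = 1
w(H, Z) = 1 + 8*H (w(H, Z) = 8*H + 1 = 1 + 8*H)
l(V) = V²/7
W(S, v) = -19 + v + 7*S (W(S, v) = (-20 + (1 + 8*S)) + (v - S) = (-19 + 8*S) + (v - S) = -19 + v + 7*S)
W(l(-6), m(11)) - 1*32229 = (-19 - 4 + 7*((⅐)*(-6)²)) - 1*32229 = (-19 - 4 + 7*((⅐)*36)) - 32229 = (-19 - 4 + 7*(36/7)) - 32229 = (-19 - 4 + 36) - 32229 = 13 - 32229 = -32216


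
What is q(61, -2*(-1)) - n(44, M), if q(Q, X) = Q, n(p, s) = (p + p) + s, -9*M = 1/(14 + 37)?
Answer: -12392/459 ≈ -26.998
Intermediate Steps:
M = -1/459 (M = -1/(9*(14 + 37)) = -⅑/51 = -⅑*1/51 = -1/459 ≈ -0.0021787)
n(p, s) = s + 2*p (n(p, s) = 2*p + s = s + 2*p)
q(61, -2*(-1)) - n(44, M) = 61 - (-1/459 + 2*44) = 61 - (-1/459 + 88) = 61 - 1*40391/459 = 61 - 40391/459 = -12392/459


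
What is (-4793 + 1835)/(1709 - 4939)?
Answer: 87/95 ≈ 0.91579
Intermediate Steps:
(-4793 + 1835)/(1709 - 4939) = -2958/(-3230) = -2958*(-1/3230) = 87/95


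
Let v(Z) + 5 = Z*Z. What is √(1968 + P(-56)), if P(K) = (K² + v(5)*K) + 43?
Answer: √4027 ≈ 63.459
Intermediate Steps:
v(Z) = -5 + Z² (v(Z) = -5 + Z*Z = -5 + Z²)
P(K) = 43 + K² + 20*K (P(K) = (K² + (-5 + 5²)*K) + 43 = (K² + (-5 + 25)*K) + 43 = (K² + 20*K) + 43 = 43 + K² + 20*K)
√(1968 + P(-56)) = √(1968 + (43 + (-56)² + 20*(-56))) = √(1968 + (43 + 3136 - 1120)) = √(1968 + 2059) = √4027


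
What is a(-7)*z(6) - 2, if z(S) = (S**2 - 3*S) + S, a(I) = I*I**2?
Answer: -8234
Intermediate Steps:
a(I) = I**3
z(S) = S**2 - 2*S
a(-7)*z(6) - 2 = (-7)**3*(6*(-2 + 6)) - 2 = -2058*4 - 2 = -343*24 - 2 = -8232 - 2 = -8234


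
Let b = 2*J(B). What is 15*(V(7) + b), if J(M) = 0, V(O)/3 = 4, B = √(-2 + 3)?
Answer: 180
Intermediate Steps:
B = 1 (B = √1 = 1)
V(O) = 12 (V(O) = 3*4 = 12)
b = 0 (b = 2*0 = 0)
15*(V(7) + b) = 15*(12 + 0) = 15*12 = 180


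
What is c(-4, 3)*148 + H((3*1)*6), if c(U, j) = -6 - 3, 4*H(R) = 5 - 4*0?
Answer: -5323/4 ≈ -1330.8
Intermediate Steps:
H(R) = 5/4 (H(R) = (5 - 4*0)/4 = (5 + 0)/4 = (¼)*5 = 5/4)
c(U, j) = -9
c(-4, 3)*148 + H((3*1)*6) = -9*148 + 5/4 = -1332 + 5/4 = -5323/4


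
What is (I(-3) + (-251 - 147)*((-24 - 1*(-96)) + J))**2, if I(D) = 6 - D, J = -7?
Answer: 668791321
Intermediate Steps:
(I(-3) + (-251 - 147)*((-24 - 1*(-96)) + J))**2 = ((6 - 1*(-3)) + (-251 - 147)*((-24 - 1*(-96)) - 7))**2 = ((6 + 3) - 398*((-24 + 96) - 7))**2 = (9 - 398*(72 - 7))**2 = (9 - 398*65)**2 = (9 - 25870)**2 = (-25861)**2 = 668791321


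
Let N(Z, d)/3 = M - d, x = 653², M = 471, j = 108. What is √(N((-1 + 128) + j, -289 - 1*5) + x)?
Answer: 4*√26794 ≈ 654.75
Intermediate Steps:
x = 426409
N(Z, d) = 1413 - 3*d (N(Z, d) = 3*(471 - d) = 1413 - 3*d)
√(N((-1 + 128) + j, -289 - 1*5) + x) = √((1413 - 3*(-289 - 1*5)) + 426409) = √((1413 - 3*(-289 - 5)) + 426409) = √((1413 - 3*(-294)) + 426409) = √((1413 + 882) + 426409) = √(2295 + 426409) = √428704 = 4*√26794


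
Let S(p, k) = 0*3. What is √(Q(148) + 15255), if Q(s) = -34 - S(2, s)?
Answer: √15221 ≈ 123.37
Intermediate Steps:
S(p, k) = 0
Q(s) = -34 (Q(s) = -34 - 1*0 = -34 + 0 = -34)
√(Q(148) + 15255) = √(-34 + 15255) = √15221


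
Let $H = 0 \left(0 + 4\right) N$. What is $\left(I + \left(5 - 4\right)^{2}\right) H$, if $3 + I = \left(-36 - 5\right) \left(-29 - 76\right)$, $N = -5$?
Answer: $0$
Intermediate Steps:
$I = 4302$ ($I = -3 + \left(-36 - 5\right) \left(-29 - 76\right) = -3 - -4305 = -3 + 4305 = 4302$)
$H = 0$ ($H = 0 \left(0 + 4\right) \left(-5\right) = 0 \cdot 4 \left(-5\right) = 0 \left(-5\right) = 0$)
$\left(I + \left(5 - 4\right)^{2}\right) H = \left(4302 + \left(5 - 4\right)^{2}\right) 0 = \left(4302 + 1^{2}\right) 0 = \left(4302 + 1\right) 0 = 4303 \cdot 0 = 0$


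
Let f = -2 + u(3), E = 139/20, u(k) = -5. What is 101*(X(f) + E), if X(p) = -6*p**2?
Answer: -579841/20 ≈ -28992.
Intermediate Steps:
E = 139/20 (E = 139*(1/20) = 139/20 ≈ 6.9500)
f = -7 (f = -2 - 5 = -7)
101*(X(f) + E) = 101*(-6*(-7)**2 + 139/20) = 101*(-6*49 + 139/20) = 101*(-294 + 139/20) = 101*(-5741/20) = -579841/20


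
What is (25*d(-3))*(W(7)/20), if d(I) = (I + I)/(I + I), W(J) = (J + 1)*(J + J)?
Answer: 140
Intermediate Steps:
W(J) = 2*J*(1 + J) (W(J) = (1 + J)*(2*J) = 2*J*(1 + J))
d(I) = 1 (d(I) = (2*I)/((2*I)) = (2*I)*(1/(2*I)) = 1)
(25*d(-3))*(W(7)/20) = (25*1)*((2*7*(1 + 7))/20) = 25*((2*7*8)*(1/20)) = 25*(112*(1/20)) = 25*(28/5) = 140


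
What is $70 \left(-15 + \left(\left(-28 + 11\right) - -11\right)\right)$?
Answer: $-1470$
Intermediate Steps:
$70 \left(-15 + \left(\left(-28 + 11\right) - -11\right)\right) = 70 \left(-15 + \left(-17 + 11\right)\right) = 70 \left(-15 - 6\right) = 70 \left(-21\right) = -1470$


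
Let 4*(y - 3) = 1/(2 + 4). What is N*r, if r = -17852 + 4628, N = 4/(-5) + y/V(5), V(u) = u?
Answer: 12673/5 ≈ 2534.6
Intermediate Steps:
y = 73/24 (y = 3 + 1/(4*(2 + 4)) = 3 + (¼)/6 = 3 + (¼)*(⅙) = 3 + 1/24 = 73/24 ≈ 3.0417)
N = -23/120 (N = 4/(-5) + (73/24)/5 = 4*(-⅕) + (73/24)*(⅕) = -⅘ + 73/120 = -23/120 ≈ -0.19167)
r = -13224
N*r = -23/120*(-13224) = 12673/5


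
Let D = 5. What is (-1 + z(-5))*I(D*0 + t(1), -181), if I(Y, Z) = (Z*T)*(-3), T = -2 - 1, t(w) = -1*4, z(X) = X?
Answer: 9774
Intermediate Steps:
t(w) = -4
T = -3
I(Y, Z) = 9*Z (I(Y, Z) = (Z*(-3))*(-3) = -3*Z*(-3) = 9*Z)
(-1 + z(-5))*I(D*0 + t(1), -181) = (-1 - 5)*(9*(-181)) = -6*(-1629) = 9774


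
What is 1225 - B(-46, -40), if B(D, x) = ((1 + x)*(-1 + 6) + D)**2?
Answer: -56856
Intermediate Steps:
B(D, x) = (5 + D + 5*x)**2 (B(D, x) = ((1 + x)*5 + D)**2 = ((5 + 5*x) + D)**2 = (5 + D + 5*x)**2)
1225 - B(-46, -40) = 1225 - (5 - 46 + 5*(-40))**2 = 1225 - (5 - 46 - 200)**2 = 1225 - 1*(-241)**2 = 1225 - 1*58081 = 1225 - 58081 = -56856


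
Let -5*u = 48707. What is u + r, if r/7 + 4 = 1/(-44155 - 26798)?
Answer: -3465841226/354765 ≈ -9769.4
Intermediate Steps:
r = -1986691/70953 (r = -28 + 7/(-44155 - 26798) = -28 + 7/(-70953) = -28 + 7*(-1/70953) = -28 - 7/70953 = -1986691/70953 ≈ -28.000)
u = -48707/5 (u = -⅕*48707 = -48707/5 ≈ -9741.4)
u + r = -48707/5 - 1986691/70953 = -3465841226/354765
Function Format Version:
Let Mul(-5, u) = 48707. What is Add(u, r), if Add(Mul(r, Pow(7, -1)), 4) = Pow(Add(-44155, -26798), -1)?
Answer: Rational(-3465841226, 354765) ≈ -9769.4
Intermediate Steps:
r = Rational(-1986691, 70953) (r = Add(-28, Mul(7, Pow(Add(-44155, -26798), -1))) = Add(-28, Mul(7, Pow(-70953, -1))) = Add(-28, Mul(7, Rational(-1, 70953))) = Add(-28, Rational(-7, 70953)) = Rational(-1986691, 70953) ≈ -28.000)
u = Rational(-48707, 5) (u = Mul(Rational(-1, 5), 48707) = Rational(-48707, 5) ≈ -9741.4)
Add(u, r) = Add(Rational(-48707, 5), Rational(-1986691, 70953)) = Rational(-3465841226, 354765)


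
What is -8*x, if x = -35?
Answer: 280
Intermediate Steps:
-8*x = -8*(-35) = 280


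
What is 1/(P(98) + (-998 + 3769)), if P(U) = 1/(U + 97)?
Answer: 195/540346 ≈ 0.00036088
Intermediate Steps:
P(U) = 1/(97 + U)
1/(P(98) + (-998 + 3769)) = 1/(1/(97 + 98) + (-998 + 3769)) = 1/(1/195 + 2771) = 1/(540346/195) = 195/540346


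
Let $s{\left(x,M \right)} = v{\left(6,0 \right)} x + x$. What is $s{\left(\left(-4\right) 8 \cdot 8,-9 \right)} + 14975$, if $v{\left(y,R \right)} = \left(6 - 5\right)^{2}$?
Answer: $14463$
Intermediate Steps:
$v{\left(y,R \right)} = 1$ ($v{\left(y,R \right)} = 1^{2} = 1$)
$s{\left(x,M \right)} = 2 x$ ($s{\left(x,M \right)} = 1 x + x = x + x = 2 x$)
$s{\left(\left(-4\right) 8 \cdot 8,-9 \right)} + 14975 = 2 \left(-4\right) 8 \cdot 8 + 14975 = 2 \left(\left(-32\right) 8\right) + 14975 = 2 \left(-256\right) + 14975 = -512 + 14975 = 14463$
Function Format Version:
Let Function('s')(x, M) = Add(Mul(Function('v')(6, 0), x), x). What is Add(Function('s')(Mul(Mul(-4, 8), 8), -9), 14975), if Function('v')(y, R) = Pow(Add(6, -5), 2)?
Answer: 14463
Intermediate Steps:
Function('v')(y, R) = 1 (Function('v')(y, R) = Pow(1, 2) = 1)
Function('s')(x, M) = Mul(2, x) (Function('s')(x, M) = Add(Mul(1, x), x) = Add(x, x) = Mul(2, x))
Add(Function('s')(Mul(Mul(-4, 8), 8), -9), 14975) = Add(Mul(2, Mul(Mul(-4, 8), 8)), 14975) = Add(Mul(2, Mul(-32, 8)), 14975) = Add(Mul(2, -256), 14975) = Add(-512, 14975) = 14463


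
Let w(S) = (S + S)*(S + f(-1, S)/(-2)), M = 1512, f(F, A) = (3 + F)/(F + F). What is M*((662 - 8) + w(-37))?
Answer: 5072760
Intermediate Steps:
f(F, A) = (3 + F)/(2*F) (f(F, A) = (3 + F)/((2*F)) = (3 + F)*(1/(2*F)) = (3 + F)/(2*F))
w(S) = 2*S*(1/2 + S) (w(S) = (S + S)*(S + ((1/2)*(3 - 1)/(-1))/(-2)) = (2*S)*(S + ((1/2)*(-1)*2)*(-1/2)) = (2*S)*(S - 1*(-1/2)) = (2*S)*(S + 1/2) = (2*S)*(1/2 + S) = 2*S*(1/2 + S))
M*((662 - 8) + w(-37)) = 1512*((662 - 8) - 37*(1 + 2*(-37))) = 1512*(654 - 37*(1 - 74)) = 1512*(654 - 37*(-73)) = 1512*(654 + 2701) = 1512*3355 = 5072760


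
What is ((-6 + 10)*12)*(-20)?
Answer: -960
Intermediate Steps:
((-6 + 10)*12)*(-20) = (4*12)*(-20) = 48*(-20) = -960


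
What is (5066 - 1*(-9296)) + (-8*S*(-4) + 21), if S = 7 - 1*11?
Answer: 14255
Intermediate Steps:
S = -4 (S = 7 - 11 = -4)
(5066 - 1*(-9296)) + (-8*S*(-4) + 21) = (5066 - 1*(-9296)) + (-(-32)*(-4) + 21) = (5066 + 9296) + (-8*16 + 21) = 14362 + (-128 + 21) = 14362 - 107 = 14255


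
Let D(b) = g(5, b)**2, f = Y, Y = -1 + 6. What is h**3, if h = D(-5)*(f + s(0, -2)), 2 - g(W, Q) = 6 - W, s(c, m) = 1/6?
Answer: 29791/216 ≈ 137.92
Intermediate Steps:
Y = 5
s(c, m) = 1/6
f = 5
g(W, Q) = -4 + W (g(W, Q) = 2 - (6 - W) = 2 + (-6 + W) = -4 + W)
D(b) = 1 (D(b) = (-4 + 5)**2 = 1**2 = 1)
h = 31/6 (h = 1*(5 + 1/6) = 1*(31/6) = 31/6 ≈ 5.1667)
h**3 = (31/6)**3 = 29791/216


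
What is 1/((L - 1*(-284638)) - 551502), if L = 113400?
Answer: -1/153464 ≈ -6.5162e-6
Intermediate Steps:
1/((L - 1*(-284638)) - 551502) = 1/((113400 - 1*(-284638)) - 551502) = 1/((113400 + 284638) - 551502) = 1/(398038 - 551502) = 1/(-153464) = -1/153464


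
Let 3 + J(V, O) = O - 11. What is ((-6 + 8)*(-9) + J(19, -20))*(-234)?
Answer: 12168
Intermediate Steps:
J(V, O) = -14 + O (J(V, O) = -3 + (O - 11) = -3 + (-11 + O) = -14 + O)
((-6 + 8)*(-9) + J(19, -20))*(-234) = ((-6 + 8)*(-9) + (-14 - 20))*(-234) = (2*(-9) - 34)*(-234) = (-18 - 34)*(-234) = -52*(-234) = 12168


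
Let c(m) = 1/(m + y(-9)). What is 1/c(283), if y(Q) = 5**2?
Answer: 308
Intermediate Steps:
y(Q) = 25
c(m) = 1/(25 + m) (c(m) = 1/(m + 25) = 1/(25 + m))
1/c(283) = 1/(1/(25 + 283)) = 1/(1/308) = 308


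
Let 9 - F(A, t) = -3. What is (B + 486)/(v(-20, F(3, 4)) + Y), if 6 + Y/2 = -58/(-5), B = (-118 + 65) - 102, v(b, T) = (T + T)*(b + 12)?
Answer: -1655/904 ≈ -1.8308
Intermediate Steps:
F(A, t) = 12 (F(A, t) = 9 - 1*(-3) = 9 + 3 = 12)
v(b, T) = 2*T*(12 + b) (v(b, T) = (2*T)*(12 + b) = 2*T*(12 + b))
B = -155 (B = -53 - 102 = -155)
Y = 56/5 (Y = -12 + 2*(-58/(-5)) = -12 + 2*(-58*(-1)/5) = -12 + 2*(-29*(-⅖)) = -12 + 2*(58/5) = -12 + 116/5 = 56/5 ≈ 11.200)
(B + 486)/(v(-20, F(3, 4)) + Y) = (-155 + 486)/(2*12*(12 - 20) + 56/5) = 331/(2*12*(-8) + 56/5) = 331/(-192 + 56/5) = 331/(-904/5) = 331*(-5/904) = -1655/904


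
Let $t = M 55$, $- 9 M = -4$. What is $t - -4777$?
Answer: $\frac{43213}{9} \approx 4801.4$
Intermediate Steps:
$M = \frac{4}{9}$ ($M = \left(- \frac{1}{9}\right) \left(-4\right) = \frac{4}{9} \approx 0.44444$)
$t = \frac{220}{9}$ ($t = \frac{4}{9} \cdot 55 = \frac{220}{9} \approx 24.444$)
$t - -4777 = \frac{220}{9} - -4777 = \frac{220}{9} + 4777 = \frac{43213}{9}$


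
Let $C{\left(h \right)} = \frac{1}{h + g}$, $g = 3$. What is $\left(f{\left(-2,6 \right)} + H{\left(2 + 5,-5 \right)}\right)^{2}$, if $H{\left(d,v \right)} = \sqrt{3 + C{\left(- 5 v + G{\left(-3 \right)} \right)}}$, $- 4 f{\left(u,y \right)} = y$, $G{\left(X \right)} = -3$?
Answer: $\frac{529}{100} - \frac{6 \sqrt{19}}{5} \approx 0.059321$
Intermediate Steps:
$f{\left(u,y \right)} = - \frac{y}{4}$
$C{\left(h \right)} = \frac{1}{3 + h}$ ($C{\left(h \right)} = \frac{1}{h + 3} = \frac{1}{3 + h}$)
$H{\left(d,v \right)} = \sqrt{3 - \frac{1}{5 v}}$ ($H{\left(d,v \right)} = \sqrt{3 + \frac{1}{3 - \left(3 + 5 v\right)}} = \sqrt{3 + \frac{1}{\left(-5\right) v}} = \sqrt{3 - \frac{1}{5 v}}$)
$\left(f{\left(-2,6 \right)} + H{\left(2 + 5,-5 \right)}\right)^{2} = \left(\left(- \frac{1}{4}\right) 6 + \frac{\sqrt{75 - \frac{5}{-5}}}{5}\right)^{2} = \left(- \frac{3}{2} + \frac{\sqrt{75 - -1}}{5}\right)^{2} = \left(- \frac{3}{2} + \frac{\sqrt{75 + 1}}{5}\right)^{2} = \left(- \frac{3}{2} + \frac{\sqrt{76}}{5}\right)^{2} = \left(- \frac{3}{2} + \frac{2 \sqrt{19}}{5}\right)^{2}$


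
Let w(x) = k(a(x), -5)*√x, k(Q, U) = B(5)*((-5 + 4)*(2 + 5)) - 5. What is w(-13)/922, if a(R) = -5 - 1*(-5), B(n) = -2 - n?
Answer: 22*I*√13/461 ≈ 0.17207*I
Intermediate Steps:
a(R) = 0 (a(R) = -5 + 5 = 0)
k(Q, U) = 44 (k(Q, U) = (-2 - 1*5)*((-5 + 4)*(2 + 5)) - 5 = (-2 - 5)*(-1*7) - 5 = -7*(-7) - 5 = 49 - 5 = 44)
w(x) = 44*√x
w(-13)/922 = (44*√(-13))/922 = (44*(I*√13))*(1/922) = (44*I*√13)*(1/922) = 22*I*√13/461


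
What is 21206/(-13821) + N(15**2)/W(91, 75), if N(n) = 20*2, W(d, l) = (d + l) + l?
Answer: -4557806/3330861 ≈ -1.3684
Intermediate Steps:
W(d, l) = d + 2*l
N(n) = 40
21206/(-13821) + N(15**2)/W(91, 75) = 21206/(-13821) + 40/(91 + 2*75) = 21206*(-1/13821) + 40/(91 + 150) = -21206/13821 + 40/241 = -4557806/3330861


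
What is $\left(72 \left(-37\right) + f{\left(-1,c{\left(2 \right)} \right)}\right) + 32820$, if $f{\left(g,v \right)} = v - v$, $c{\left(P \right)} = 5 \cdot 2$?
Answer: $30156$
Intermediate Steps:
$c{\left(P \right)} = 10$
$f{\left(g,v \right)} = 0$
$\left(72 \left(-37\right) + f{\left(-1,c{\left(2 \right)} \right)}\right) + 32820 = \left(72 \left(-37\right) + 0\right) + 32820 = \left(-2664 + 0\right) + 32820 = -2664 + 32820 = 30156$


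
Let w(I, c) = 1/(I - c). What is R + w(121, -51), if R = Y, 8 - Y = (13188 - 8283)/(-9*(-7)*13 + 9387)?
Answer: 733889/97524 ≈ 7.5252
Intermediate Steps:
Y = 8527/1134 (Y = 8 - (13188 - 8283)/(-9*(-7)*13 + 9387) = 8 - 4905/(63*13 + 9387) = 8 - 4905/(819 + 9387) = 8 - 4905/10206 = 8 - 1*545/1134 = 8 - 545/1134 = 8527/1134 ≈ 7.5194)
R = 8527/1134 ≈ 7.5194
R + w(121, -51) = 8527/1134 + 1/(121 - 1*(-51)) = 8527/1134 + 1/(121 + 51) = 8527/1134 + 1/172 = 733889/97524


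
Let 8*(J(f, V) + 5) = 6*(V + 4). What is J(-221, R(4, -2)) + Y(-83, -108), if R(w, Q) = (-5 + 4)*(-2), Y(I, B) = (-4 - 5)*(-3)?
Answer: 53/2 ≈ 26.500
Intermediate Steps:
Y(I, B) = 27 (Y(I, B) = -9*(-3) = 27)
R(w, Q) = 2 (R(w, Q) = -1*(-2) = 2)
J(f, V) = -2 + 3*V/4 (J(f, V) = -5 + (6*(V + 4))/8 = -5 + (6*(4 + V))/8 = -5 + (24 + 6*V)/8 = -5 + (3 + 3*V/4) = -2 + 3*V/4)
J(-221, R(4, -2)) + Y(-83, -108) = (-2 + (¾)*2) + 27 = (-2 + 3/2) + 27 = -½ + 27 = 53/2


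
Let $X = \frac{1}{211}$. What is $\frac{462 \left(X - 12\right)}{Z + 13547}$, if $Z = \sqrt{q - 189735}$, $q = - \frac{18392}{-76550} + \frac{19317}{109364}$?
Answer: $- \frac{22102712893375683800}{54086118330820379297} + \frac{3897740 i \sqrt{33244948809326832656651}}{54086118330820379297} \approx -0.40866 + 0.01314 i$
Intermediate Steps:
$X = \frac{1}{211} \approx 0.0047393$
$q = \frac{1745069519}{4185907100}$ ($q = \left(-18392\right) \left(- \frac{1}{76550}\right) + 19317 \cdot \frac{1}{109364} = \frac{9196}{38275} + \frac{19317}{109364} = \frac{1745069519}{4185907100} \approx 0.41689$)
$Z = \frac{i \sqrt{33244948809326832656651}}{418590710}$ ($Z = \sqrt{\frac{1745069519}{4185907100} - 189735} = \sqrt{- \frac{794211338548981}{4185907100}} = \frac{i \sqrt{33244948809326832656651}}{418590710} \approx 435.59 i$)
$\frac{462 \left(X - 12\right)}{Z + 13547} = \frac{462 \left(\frac{1}{211} - 12\right)}{\frac{i \sqrt{33244948809326832656651}}{418590710} + 13547} = \frac{462 \left(- \frac{2531}{211}\right)}{13547 + \frac{i \sqrt{33244948809326832656651}}{418590710}} = - \frac{1169322}{211 \left(13547 + \frac{i \sqrt{33244948809326832656651}}{418590710}\right)}$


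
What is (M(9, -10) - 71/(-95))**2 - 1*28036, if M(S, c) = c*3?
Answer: -245302059/9025 ≈ -27180.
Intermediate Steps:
M(S, c) = 3*c
(M(9, -10) - 71/(-95))**2 - 1*28036 = (3*(-10) - 71/(-95))**2 - 1*28036 = (-30 - 71*(-1/95))**2 - 28036 = (-30 + 71/95)**2 - 28036 = (-2779/95)**2 - 28036 = 7722841/9025 - 28036 = -245302059/9025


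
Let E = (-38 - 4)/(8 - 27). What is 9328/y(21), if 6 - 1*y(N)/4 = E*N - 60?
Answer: 11077/93 ≈ 119.11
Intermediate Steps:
E = 42/19 (E = -42/(-19) = -42*(-1/19) = 42/19 ≈ 2.2105)
y(N) = 264 - 168*N/19 (y(N) = 24 - 4*(42*N/19 - 60) = 24 - 4*(-60 + 42*N/19) = 24 + (240 - 168*N/19) = 264 - 168*N/19)
9328/y(21) = 9328/(264 - 168/19*21) = 9328/(264 - 3528/19) = 9328/(1488/19) = 9328*(19/1488) = 11077/93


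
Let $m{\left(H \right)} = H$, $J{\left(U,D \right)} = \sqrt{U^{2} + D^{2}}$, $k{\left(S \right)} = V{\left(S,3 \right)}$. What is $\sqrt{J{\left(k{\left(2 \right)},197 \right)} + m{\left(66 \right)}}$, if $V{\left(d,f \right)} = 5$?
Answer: $\sqrt{66 + \sqrt{38834}} \approx 16.219$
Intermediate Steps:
$k{\left(S \right)} = 5$
$J{\left(U,D \right)} = \sqrt{D^{2} + U^{2}}$
$\sqrt{J{\left(k{\left(2 \right)},197 \right)} + m{\left(66 \right)}} = \sqrt{\sqrt{197^{2} + 5^{2}} + 66} = \sqrt{\sqrt{38809 + 25} + 66} = \sqrt{\sqrt{38834} + 66} = \sqrt{66 + \sqrt{38834}}$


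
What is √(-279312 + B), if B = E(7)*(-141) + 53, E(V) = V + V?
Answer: I*√281233 ≈ 530.31*I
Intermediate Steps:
E(V) = 2*V
B = -1921 (B = (2*7)*(-141) + 53 = 14*(-141) + 53 = -1974 + 53 = -1921)
√(-279312 + B) = √(-279312 - 1921) = √(-281233) = I*√281233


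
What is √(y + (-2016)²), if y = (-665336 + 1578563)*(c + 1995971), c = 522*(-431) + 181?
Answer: 3*√179720481094 ≈ 1.2718e+6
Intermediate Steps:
c = -224801 (c = -224982 + 181 = -224801)
y = 1617480265590 (y = (-665336 + 1578563)*(-224801 + 1995971) = 913227*1771170 = 1617480265590)
√(y + (-2016)²) = √(1617480265590 + (-2016)²) = √(1617480265590 + 4064256) = √1617484329846 = 3*√179720481094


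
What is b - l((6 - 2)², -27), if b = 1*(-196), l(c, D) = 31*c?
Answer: -692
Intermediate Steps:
b = -196
b - l((6 - 2)², -27) = -196 - 31*(6 - 2)² = -196 - 31*4² = -196 - 31*16 = -196 - 1*496 = -196 - 496 = -692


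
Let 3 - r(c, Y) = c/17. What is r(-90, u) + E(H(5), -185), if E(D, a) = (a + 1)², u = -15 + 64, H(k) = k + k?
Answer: 575693/17 ≈ 33864.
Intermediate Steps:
H(k) = 2*k
u = 49
E(D, a) = (1 + a)²
r(c, Y) = 3 - c/17
r(-90, u) + E(H(5), -185) = (3 - 1/17*(-90)) + (1 - 185)² = (3 + 90/17) + (-184)² = 141/17 + 33856 = 575693/17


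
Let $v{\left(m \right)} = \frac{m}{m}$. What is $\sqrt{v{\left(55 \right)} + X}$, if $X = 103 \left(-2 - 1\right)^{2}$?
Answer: $4 \sqrt{58} \approx 30.463$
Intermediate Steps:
$v{\left(m \right)} = 1$
$X = 927$ ($X = 103 \left(-3\right)^{2} = 103 \cdot 9 = 927$)
$\sqrt{v{\left(55 \right)} + X} = \sqrt{1 + 927} = \sqrt{928} = 4 \sqrt{58}$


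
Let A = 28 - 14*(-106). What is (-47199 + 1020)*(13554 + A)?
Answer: -695732814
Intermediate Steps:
A = 1512 (A = 28 + 1484 = 1512)
(-47199 + 1020)*(13554 + A) = (-47199 + 1020)*(13554 + 1512) = -46179*15066 = -695732814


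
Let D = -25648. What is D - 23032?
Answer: -48680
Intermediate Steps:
D - 23032 = -25648 - 23032 = -48680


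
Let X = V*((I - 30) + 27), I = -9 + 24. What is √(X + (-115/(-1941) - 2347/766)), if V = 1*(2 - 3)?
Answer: I*√33169317115854/1486806 ≈ 3.8736*I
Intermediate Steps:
I = 15
V = -1 (V = 1*(-1) = -1)
X = -12 (X = -((15 - 30) + 27) = -(-15 + 27) = -1*12 = -12)
√(X + (-115/(-1941) - 2347/766)) = √(-12 + (-115/(-1941) - 2347/766)) = √(-12 + (-115*(-1/1941) - 2347*1/766)) = √(-12 + (115/1941 - 2347/766)) = √(-12 - 4467437/1486806) = √(-22309109/1486806) = I*√33169317115854/1486806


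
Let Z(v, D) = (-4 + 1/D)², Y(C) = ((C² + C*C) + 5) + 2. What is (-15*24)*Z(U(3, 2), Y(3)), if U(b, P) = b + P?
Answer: -705672/125 ≈ -5645.4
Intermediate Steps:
Y(C) = 7 + 2*C² (Y(C) = ((C² + C²) + 5) + 2 = (2*C² + 5) + 2 = (5 + 2*C²) + 2 = 7 + 2*C²)
U(b, P) = P + b
(-15*24)*Z(U(3, 2), Y(3)) = (-15*24)*((-1 + 4*(7 + 2*3²))²/(7 + 2*3²)²) = -360*(-1 + 4*(7 + 2*9))²/(7 + 2*9)² = -360*(-1 + 4*(7 + 18))²/(7 + 18)² = -360*(-1 + 4*25)²/25² = -72*(-1 + 100)²/125 = -72*99²/125 = -72*9801/125 = -360*9801/625 = -705672/125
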